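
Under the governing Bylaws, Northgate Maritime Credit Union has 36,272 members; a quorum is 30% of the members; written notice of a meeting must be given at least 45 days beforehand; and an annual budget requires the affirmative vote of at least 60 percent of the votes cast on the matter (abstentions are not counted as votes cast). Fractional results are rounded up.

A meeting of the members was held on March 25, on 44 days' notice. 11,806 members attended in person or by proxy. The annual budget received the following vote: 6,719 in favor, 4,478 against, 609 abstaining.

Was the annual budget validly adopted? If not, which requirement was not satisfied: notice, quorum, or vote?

Invalid — notice requirement not satisfied.

Notice: 44 days given; 45 required. Not satisfied.
Quorum: 30% of 36,272 = 10,881.60, rounded up to 10,882; 11,806 present. Satisfied.
Vote: requires three-fifths of the votes cast (11,806 − 609 abstaining = 11,197); 3/5 of 11197 = 6718.20, rounded up to 6719, so 6,719 needed; 6,719 in favor. Satisfied.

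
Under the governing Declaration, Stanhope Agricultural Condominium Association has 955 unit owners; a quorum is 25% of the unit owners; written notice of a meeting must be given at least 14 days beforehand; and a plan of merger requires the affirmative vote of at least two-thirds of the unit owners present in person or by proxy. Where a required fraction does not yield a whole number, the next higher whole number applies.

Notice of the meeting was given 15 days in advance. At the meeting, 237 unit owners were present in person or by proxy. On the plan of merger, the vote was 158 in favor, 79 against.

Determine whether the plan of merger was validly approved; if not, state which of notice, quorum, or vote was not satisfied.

Invalid — quorum requirement not satisfied.

Notice: 15 days given; 14 required. Satisfied.
Quorum: 25% of 955 = 238.75, rounded up to 239; 237 present. Not satisfied.
Vote: requires two-thirds of those present (237); 2/3 of 237 = 158, so 158 needed; 158 in favor. Satisfied.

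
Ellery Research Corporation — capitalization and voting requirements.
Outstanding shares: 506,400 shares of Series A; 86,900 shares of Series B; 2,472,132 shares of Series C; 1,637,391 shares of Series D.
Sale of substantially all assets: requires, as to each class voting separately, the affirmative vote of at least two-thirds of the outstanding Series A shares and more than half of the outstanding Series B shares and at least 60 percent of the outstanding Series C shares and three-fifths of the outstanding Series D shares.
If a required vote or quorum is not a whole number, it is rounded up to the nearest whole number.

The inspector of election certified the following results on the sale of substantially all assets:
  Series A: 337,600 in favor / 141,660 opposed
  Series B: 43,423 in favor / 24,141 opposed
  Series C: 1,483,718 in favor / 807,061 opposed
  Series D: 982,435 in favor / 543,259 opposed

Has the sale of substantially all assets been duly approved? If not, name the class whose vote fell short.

Not approved — the Series B shares did not give the required vote.

Series A: 2/3 of 506400 = 337600; 337,600 required, 337,600 in favor — approved.
Series B: a majority of 86900 is 43451; 43,451 required, 43,423 in favor — not approved.
Series C: 3/5 of 2472132 = 1483279.20, rounded up to 1483280; 1,483,280 required, 1,483,718 in favor — approved.
Series D: 3/5 of 1637391 = 982434.60, rounded up to 982435; 982,435 required, 982,435 in favor — approved.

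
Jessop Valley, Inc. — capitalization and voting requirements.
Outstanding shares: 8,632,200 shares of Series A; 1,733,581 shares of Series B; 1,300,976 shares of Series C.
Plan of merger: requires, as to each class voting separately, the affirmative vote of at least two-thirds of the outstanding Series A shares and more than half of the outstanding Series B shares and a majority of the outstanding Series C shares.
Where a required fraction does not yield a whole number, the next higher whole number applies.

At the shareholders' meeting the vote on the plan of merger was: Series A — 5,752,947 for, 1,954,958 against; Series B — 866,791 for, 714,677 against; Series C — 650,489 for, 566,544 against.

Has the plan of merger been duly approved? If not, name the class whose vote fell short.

Series A: 2/3 of 8632200 = 5754800; 5,754,800 required, 5,752,947 in favor — not approved.
Series B: a majority of 1733581 is 866791; 866,791 required, 866,791 in favor — approved.
Series C: a majority of 1300976 is 650489; 650,489 required, 650,489 in favor — approved.

Not approved — the Series A shares did not give the required vote.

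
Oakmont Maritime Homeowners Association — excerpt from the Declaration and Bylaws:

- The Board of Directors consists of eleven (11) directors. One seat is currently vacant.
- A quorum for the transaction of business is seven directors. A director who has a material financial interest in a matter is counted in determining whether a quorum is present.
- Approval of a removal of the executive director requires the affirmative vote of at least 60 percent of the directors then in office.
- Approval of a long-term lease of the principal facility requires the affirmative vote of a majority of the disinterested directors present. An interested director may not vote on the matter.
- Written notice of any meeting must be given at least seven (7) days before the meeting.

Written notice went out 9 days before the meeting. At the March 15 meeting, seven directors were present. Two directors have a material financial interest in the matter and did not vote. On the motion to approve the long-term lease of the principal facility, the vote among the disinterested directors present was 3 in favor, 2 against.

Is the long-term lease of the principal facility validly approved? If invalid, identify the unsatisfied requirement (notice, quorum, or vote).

Valid — all requirements satisfied.

Notice: 9 days given; 7 required (9 ≥ 7). Satisfied.
Quorum: 7 present (interested directors count toward quorum); quorum is 7. Satisfied.
Vote: the long-term lease of the principal facility requires a majority of the disinterested directors present (7 − 2 = 5). A majority of 5 is 3, so 3 affirmative votes are needed; 3 voted in favor. Satisfied.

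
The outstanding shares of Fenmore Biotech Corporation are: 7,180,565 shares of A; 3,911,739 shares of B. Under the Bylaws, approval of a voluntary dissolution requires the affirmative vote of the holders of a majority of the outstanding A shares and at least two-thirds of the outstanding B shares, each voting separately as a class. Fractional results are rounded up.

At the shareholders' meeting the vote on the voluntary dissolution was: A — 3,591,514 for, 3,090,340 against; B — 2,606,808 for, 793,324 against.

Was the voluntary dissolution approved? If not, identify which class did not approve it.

A: a majority of 7180565 is 3590283; 3,590,283 required, 3,591,514 in favor — approved.
B: 2/3 of 3911739 = 2607826; 2,607,826 required, 2,606,808 in favor — not approved.

Not approved — the B shares did not give the required vote.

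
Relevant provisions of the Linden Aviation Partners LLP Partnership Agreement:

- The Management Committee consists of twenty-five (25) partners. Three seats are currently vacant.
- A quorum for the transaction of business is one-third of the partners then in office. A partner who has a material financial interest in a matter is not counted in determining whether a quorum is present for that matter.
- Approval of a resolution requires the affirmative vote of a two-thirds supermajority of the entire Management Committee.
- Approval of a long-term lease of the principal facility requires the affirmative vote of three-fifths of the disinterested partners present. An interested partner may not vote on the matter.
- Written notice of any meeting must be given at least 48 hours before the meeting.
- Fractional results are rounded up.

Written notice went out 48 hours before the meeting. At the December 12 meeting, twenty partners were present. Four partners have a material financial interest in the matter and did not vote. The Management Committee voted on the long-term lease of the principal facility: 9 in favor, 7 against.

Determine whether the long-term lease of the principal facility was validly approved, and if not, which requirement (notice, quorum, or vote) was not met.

Notice: 48 hours given; 48 required (48 ≥ 48). Satisfied.
Quorum: 20 present, but the 4 interested partners do not count, leaving 16. Quorum is 8. Satisfied.
Vote: the long-term lease of the principal facility requires three-fifths of the disinterested partners present (20 − 4 = 16). 3/5 of 16 = 9.60, rounded up to 10, so 10 affirmative votes are needed; 9 voted in favor. Not satisfied.

Invalid — vote requirement not satisfied.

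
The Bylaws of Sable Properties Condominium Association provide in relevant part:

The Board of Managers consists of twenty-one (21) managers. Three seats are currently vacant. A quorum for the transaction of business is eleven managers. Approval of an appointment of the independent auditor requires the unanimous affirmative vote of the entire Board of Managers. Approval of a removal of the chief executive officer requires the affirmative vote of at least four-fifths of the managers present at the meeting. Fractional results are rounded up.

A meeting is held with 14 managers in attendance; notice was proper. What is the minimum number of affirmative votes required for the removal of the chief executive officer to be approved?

The removal of the chief executive officer requires four-fifths of the managers present (14).
4/5 of 14 = 11.20, rounded up to 12.

12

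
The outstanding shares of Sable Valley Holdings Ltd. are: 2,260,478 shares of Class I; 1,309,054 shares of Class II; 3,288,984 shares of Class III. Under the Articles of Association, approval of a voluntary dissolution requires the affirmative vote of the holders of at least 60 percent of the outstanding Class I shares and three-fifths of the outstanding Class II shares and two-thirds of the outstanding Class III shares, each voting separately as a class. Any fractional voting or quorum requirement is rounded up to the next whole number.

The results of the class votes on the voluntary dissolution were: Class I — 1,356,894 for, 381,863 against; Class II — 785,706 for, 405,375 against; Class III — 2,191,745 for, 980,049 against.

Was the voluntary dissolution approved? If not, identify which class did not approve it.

Not approved — the Class III shares did not give the required vote.

Class I: 3/5 of 2260478 = 1356286.80, rounded up to 1356287; 1,356,287 required, 1,356,894 in favor — approved.
Class II: 3/5 of 1309054 = 785432.40, rounded up to 785433; 785,433 required, 785,706 in favor — approved.
Class III: 2/3 of 3288984 = 2192656; 2,192,656 required, 2,191,745 in favor — not approved.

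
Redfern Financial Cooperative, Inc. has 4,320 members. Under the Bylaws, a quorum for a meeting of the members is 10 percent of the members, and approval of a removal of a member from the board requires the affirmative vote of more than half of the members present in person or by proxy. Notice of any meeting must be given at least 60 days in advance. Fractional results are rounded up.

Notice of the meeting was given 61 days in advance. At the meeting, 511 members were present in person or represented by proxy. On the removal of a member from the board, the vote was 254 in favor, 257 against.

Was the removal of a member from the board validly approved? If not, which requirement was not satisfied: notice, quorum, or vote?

Notice: 61 days given; 60 required. Satisfied.
Quorum: 10% of 4,320 = 432; 511 present. Satisfied.
Vote: requires a majority of those present (511); a majority of 511 is 256, so 256 needed; 254 in favor. Not satisfied.

Invalid — vote requirement not satisfied.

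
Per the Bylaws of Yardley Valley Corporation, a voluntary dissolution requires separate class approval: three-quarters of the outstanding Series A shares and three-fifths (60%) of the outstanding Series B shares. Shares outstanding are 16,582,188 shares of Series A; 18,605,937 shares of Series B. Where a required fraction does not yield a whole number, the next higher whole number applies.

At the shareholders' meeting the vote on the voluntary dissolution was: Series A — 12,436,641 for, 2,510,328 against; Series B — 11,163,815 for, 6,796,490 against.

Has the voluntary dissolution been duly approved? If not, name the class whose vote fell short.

Series A: 3/4 of 16582188 = 12436641; 12,436,641 required, 12,436,641 in favor — approved.
Series B: 3/5 of 18605937 = 11163562.20, rounded up to 11163563; 11,163,563 required, 11,163,815 in favor — approved.

Approved — every class gave the required vote.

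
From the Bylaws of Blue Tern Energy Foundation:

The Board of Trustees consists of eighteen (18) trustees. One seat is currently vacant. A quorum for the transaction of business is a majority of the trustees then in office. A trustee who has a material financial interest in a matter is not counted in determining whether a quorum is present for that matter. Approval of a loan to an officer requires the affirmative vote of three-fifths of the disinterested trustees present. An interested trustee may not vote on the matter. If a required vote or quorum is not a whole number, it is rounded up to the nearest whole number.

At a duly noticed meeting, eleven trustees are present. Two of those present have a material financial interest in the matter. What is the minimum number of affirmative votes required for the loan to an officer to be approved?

The loan to an officer requires three-fifths of the disinterested trustees present (11 − 2 = 9).
3/5 of 9 = 5.40, rounded up to 6.

6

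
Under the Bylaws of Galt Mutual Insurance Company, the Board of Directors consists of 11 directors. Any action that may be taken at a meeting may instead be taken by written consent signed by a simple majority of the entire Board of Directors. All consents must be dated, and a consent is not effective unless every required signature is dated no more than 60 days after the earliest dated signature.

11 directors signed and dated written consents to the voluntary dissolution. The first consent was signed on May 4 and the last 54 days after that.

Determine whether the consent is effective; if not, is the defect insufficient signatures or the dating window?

Effective — both the signature and dating-window requirements are satisfied.

Signatures required: a simple majority of 11 — a majority of 11 is 6, so 6 needed; 11 signed. Sufficient.
Dating window: the latest signature is 54 days after the earliest; the limit is 60 days. Within the window.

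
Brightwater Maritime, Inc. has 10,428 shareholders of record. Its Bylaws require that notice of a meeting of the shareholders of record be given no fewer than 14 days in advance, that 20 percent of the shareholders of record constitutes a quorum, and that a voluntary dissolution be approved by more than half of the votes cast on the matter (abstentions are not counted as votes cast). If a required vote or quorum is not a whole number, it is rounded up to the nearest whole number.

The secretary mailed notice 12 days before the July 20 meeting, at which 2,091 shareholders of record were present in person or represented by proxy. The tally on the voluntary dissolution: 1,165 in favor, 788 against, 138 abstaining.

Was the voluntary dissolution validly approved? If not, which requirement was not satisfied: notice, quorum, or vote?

Notice: 12 days given; 14 required. Not satisfied.
Quorum: 20% of 10,428 = 2,085.60, rounded up to 2,086; 2,091 present. Satisfied.
Vote: requires a majority of the votes cast (2,091 − 138 abstaining = 1,953); a majority of 1953 is 977, so 977 needed; 1,165 in favor. Satisfied.

Invalid — notice requirement not satisfied.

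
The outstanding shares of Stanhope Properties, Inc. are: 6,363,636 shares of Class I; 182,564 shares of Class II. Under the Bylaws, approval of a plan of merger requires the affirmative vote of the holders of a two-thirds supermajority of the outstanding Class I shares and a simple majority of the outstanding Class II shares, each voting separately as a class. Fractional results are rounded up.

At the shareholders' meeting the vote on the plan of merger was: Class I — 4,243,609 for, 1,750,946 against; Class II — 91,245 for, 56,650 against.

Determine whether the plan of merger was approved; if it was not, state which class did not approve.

Class I: 2/3 of 6363636 = 4242424; 4,242,424 required, 4,243,609 in favor — approved.
Class II: a majority of 182564 is 91283; 91,283 required, 91,245 in favor — not approved.

Not approved — the Class II shares did not give the required vote.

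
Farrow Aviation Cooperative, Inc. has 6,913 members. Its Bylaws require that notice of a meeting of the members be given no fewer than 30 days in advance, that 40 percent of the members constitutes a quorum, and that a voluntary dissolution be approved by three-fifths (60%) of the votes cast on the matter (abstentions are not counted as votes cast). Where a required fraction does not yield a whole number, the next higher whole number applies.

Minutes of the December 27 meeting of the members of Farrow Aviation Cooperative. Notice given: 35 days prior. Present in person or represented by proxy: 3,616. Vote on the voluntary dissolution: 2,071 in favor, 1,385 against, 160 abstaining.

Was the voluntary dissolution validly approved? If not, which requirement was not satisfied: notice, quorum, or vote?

Notice: 35 days given; 30 required. Satisfied.
Quorum: 40% of 6,913 = 2,765.20, rounded up to 2,766; 3,616 present. Satisfied.
Vote: requires three-fifths of the votes cast (3,616 − 160 abstaining = 3,456); 3/5 of 3456 = 2073.60, rounded up to 2074, so 2,074 needed; 2,071 in favor. Not satisfied.

Invalid — vote requirement not satisfied.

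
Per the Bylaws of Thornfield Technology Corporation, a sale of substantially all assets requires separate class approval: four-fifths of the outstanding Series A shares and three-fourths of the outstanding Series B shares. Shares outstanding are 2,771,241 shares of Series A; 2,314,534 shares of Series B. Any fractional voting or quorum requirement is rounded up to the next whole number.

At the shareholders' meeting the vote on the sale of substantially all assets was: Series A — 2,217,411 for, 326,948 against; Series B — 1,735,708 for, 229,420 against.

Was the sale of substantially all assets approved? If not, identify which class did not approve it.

Not approved — the Series B shares did not give the required vote.

Series A: 4/5 of 2771241 = 2216992.80, rounded up to 2216993; 2,216,993 required, 2,217,411 in favor — approved.
Series B: 3/4 of 2314534 = 1735900.50, rounded up to 1735901; 1,735,901 required, 1,735,708 in favor — not approved.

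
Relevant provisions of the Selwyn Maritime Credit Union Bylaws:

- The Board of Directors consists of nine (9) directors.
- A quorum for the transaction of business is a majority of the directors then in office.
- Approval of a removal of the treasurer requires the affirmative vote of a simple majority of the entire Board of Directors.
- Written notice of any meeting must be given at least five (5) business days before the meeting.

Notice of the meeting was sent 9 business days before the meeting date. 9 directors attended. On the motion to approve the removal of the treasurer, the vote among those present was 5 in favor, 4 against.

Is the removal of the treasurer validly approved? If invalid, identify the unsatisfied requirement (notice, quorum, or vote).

Valid — all requirements satisfied.

Notice: 9 business days given; 5 required (9 ≥ 5). Satisfied.
Quorum: 9 present; quorum is 5. Satisfied.
Vote: the removal of the treasurer requires a majority of the entire Board of Directors (9). A majority of 9 is 5, so 5 affirmative votes are needed; 5 voted in favor. Satisfied.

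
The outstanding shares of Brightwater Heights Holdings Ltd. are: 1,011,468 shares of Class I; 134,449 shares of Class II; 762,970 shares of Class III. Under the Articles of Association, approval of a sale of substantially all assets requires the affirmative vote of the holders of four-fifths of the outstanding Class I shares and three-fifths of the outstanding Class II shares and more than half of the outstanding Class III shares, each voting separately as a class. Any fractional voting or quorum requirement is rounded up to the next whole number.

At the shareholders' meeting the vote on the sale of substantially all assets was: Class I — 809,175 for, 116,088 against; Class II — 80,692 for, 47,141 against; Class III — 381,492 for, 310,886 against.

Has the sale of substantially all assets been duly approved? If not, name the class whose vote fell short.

Approved — every class gave the required vote.

Class I: 4/5 of 1011468 = 809174.40, rounded up to 809175; 809,175 required, 809,175 in favor — approved.
Class II: 3/5 of 134449 = 80669.40, rounded up to 80670; 80,670 required, 80,692 in favor — approved.
Class III: a majority of 762970 is 381486; 381,486 required, 381,492 in favor — approved.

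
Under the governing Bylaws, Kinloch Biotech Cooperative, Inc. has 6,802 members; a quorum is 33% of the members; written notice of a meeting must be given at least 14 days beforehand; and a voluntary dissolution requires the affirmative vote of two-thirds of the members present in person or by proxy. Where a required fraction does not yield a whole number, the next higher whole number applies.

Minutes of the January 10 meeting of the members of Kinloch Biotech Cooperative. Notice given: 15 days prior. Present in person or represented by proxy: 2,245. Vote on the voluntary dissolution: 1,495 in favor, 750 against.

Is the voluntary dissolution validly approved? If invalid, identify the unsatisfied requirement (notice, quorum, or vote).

Notice: 15 days given; 14 required. Satisfied.
Quorum: 33% of 6,802 = 2,244.66, rounded up to 2,245; 2,245 present. Satisfied.
Vote: requires two-thirds of those present (2,245); 2/3 of 2245 = 1496.67, rounded up to 1497, so 1,497 needed; 1,495 in favor. Not satisfied.

Invalid — vote requirement not satisfied.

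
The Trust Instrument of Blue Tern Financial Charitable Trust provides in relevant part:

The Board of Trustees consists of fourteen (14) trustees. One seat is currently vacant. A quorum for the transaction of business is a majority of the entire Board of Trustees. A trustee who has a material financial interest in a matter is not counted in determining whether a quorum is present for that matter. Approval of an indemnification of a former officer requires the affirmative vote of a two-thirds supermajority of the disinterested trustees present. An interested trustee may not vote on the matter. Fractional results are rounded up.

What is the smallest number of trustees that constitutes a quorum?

8

A majority of 14 is 8.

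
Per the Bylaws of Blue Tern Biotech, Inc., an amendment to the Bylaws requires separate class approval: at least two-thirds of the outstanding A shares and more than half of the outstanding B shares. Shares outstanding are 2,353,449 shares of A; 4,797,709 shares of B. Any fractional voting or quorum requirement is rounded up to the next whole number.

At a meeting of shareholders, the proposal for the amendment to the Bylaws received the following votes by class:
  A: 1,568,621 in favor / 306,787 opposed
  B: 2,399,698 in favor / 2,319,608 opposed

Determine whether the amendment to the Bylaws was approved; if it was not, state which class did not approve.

A: 2/3 of 2353449 = 1568966; 1,568,966 required, 1,568,621 in favor — not approved.
B: a majority of 4797709 is 2398855; 2,398,855 required, 2,399,698 in favor — approved.

Not approved — the A shares did not give the required vote.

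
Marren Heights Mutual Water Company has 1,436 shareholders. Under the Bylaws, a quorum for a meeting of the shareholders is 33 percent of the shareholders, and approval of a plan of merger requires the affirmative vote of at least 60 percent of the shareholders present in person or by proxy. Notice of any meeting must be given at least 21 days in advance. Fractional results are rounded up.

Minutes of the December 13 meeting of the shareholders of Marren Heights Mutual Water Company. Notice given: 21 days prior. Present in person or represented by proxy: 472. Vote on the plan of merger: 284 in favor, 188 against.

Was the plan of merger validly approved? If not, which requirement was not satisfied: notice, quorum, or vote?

Notice: 21 days given; 21 required. Satisfied.
Quorum: 33% of 1,436 = 473.88, rounded up to 474; 472 present. Not satisfied.
Vote: requires three-fifths of those present (472); 3/5 of 472 = 283.20, rounded up to 284, so 284 needed; 284 in favor. Satisfied.

Invalid — quorum requirement not satisfied.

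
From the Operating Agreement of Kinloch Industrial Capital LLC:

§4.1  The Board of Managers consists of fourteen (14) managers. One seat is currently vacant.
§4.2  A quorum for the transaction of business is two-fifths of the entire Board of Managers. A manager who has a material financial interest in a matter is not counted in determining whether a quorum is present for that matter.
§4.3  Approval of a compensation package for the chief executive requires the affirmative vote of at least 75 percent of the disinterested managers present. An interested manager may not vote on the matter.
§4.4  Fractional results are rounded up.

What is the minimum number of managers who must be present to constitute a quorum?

6

2/5 of 14 = 5.60, rounded up to 6.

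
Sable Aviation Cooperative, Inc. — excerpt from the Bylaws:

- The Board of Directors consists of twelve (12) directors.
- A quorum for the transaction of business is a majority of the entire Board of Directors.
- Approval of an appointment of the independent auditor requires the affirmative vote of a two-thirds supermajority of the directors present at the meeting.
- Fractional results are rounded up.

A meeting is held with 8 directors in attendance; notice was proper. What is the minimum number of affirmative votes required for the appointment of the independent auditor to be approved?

The appointment of the independent auditor requires two-thirds of the directors present (8).
2/3 of 8 = 5.33, rounded up to 6.

6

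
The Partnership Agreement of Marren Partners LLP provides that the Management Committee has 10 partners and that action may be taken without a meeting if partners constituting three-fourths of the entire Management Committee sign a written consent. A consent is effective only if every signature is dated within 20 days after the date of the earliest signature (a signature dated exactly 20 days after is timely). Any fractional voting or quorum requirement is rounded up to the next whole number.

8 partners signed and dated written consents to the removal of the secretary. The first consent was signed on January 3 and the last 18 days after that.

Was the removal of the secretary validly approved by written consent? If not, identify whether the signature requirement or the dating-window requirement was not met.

Signatures required: three-fourths of 10 — 3/4 of 10 = 7.50, rounded up to 8, so 8 needed; 8 signed. Sufficient.
Dating window: the latest signature is 18 days after the earliest; the limit is 20 days. Within the window.

Effective — both the signature and dating-window requirements are satisfied.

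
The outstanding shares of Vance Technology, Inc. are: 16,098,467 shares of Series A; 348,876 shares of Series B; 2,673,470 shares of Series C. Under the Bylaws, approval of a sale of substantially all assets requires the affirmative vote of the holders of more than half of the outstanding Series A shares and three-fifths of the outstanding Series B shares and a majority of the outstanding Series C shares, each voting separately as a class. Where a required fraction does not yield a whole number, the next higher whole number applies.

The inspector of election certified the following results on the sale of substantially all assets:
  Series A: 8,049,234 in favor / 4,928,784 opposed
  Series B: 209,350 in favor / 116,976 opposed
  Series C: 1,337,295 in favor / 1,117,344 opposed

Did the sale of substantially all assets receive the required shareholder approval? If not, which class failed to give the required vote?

Series A: a majority of 16098467 is 8049234; 8,049,234 required, 8,049,234 in favor — approved.
Series B: 3/5 of 348876 = 209325.60, rounded up to 209326; 209,326 required, 209,350 in favor — approved.
Series C: a majority of 2673470 is 1336736; 1,336,736 required, 1,337,295 in favor — approved.

Approved — every class gave the required vote.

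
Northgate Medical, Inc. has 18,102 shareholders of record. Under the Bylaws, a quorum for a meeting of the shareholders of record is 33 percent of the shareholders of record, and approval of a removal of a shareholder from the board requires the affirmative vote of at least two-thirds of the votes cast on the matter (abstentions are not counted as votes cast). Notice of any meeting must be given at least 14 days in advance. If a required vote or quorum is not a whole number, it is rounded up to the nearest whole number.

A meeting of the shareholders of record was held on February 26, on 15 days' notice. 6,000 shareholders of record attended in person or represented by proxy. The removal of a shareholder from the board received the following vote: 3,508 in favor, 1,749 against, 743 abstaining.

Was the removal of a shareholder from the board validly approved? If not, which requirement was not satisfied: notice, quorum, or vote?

Valid — all requirements satisfied.

Notice: 15 days given; 14 required. Satisfied.
Quorum: 33% of 18,102 = 5,973.66, rounded up to 5,974; 6,000 present. Satisfied.
Vote: requires two-thirds of the votes cast (6,000 − 743 abstaining = 5,257); 2/3 of 5257 = 3504.67, rounded up to 3505, so 3,505 needed; 3,508 in favor. Satisfied.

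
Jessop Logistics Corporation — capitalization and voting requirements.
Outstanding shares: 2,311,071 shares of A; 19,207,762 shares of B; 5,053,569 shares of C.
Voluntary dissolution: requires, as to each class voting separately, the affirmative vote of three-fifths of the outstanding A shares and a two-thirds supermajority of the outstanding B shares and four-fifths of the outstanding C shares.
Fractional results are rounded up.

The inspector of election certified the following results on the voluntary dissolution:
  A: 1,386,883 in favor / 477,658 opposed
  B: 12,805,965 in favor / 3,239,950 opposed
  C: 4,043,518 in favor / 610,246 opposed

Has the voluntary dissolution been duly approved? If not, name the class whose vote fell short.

Approved — every class gave the required vote.

A: 3/5 of 2311071 = 1386642.60, rounded up to 1386643; 1,386,643 required, 1,386,883 in favor — approved.
B: 2/3 of 19207762 = 12805174.67, rounded up to 12805175; 12,805,175 required, 12,805,965 in favor — approved.
C: 4/5 of 5053569 = 4042855.20, rounded up to 4042856; 4,042,856 required, 4,043,518 in favor — approved.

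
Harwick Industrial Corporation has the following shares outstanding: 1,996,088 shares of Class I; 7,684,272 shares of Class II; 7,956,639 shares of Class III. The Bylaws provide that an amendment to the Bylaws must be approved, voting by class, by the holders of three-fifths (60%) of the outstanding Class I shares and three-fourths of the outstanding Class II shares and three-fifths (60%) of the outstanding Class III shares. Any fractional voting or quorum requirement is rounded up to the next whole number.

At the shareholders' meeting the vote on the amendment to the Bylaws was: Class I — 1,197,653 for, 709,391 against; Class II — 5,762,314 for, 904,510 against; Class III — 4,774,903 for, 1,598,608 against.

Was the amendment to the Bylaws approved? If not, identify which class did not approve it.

Not approved — the Class II shares did not give the required vote.

Class I: 3/5 of 1996088 = 1197652.80, rounded up to 1197653; 1,197,653 required, 1,197,653 in favor — approved.
Class II: 3/4 of 7684272 = 5763204; 5,763,204 required, 5,762,314 in favor — not approved.
Class III: 3/5 of 7956639 = 4773983.40, rounded up to 4773984; 4,773,984 required, 4,774,903 in favor — approved.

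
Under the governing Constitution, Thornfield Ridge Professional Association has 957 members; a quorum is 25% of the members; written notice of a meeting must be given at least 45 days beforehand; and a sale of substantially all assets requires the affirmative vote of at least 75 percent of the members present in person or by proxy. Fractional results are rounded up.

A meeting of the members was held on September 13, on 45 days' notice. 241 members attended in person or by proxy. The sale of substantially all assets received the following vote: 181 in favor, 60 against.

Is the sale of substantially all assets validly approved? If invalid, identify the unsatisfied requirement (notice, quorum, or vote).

Valid — all requirements satisfied.

Notice: 45 days given; 45 required. Satisfied.
Quorum: 25% of 957 = 239.25, rounded up to 240; 241 present. Satisfied.
Vote: requires three-fourths of those present (241); 3/4 of 241 = 180.75, rounded up to 181, so 181 needed; 181 in favor. Satisfied.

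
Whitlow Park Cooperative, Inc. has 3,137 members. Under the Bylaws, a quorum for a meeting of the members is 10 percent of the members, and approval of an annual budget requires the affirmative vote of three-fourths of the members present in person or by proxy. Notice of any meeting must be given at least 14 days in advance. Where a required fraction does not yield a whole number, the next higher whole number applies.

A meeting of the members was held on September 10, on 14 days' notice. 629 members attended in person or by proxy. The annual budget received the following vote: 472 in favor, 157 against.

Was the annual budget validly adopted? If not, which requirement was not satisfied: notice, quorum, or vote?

Valid — all requirements satisfied.

Notice: 14 days given; 14 required. Satisfied.
Quorum: 10% of 3,137 = 313.70, rounded up to 314; 629 present. Satisfied.
Vote: requires three-fourths of those present (629); 3/4 of 629 = 471.75, rounded up to 472, so 472 needed; 472 in favor. Satisfied.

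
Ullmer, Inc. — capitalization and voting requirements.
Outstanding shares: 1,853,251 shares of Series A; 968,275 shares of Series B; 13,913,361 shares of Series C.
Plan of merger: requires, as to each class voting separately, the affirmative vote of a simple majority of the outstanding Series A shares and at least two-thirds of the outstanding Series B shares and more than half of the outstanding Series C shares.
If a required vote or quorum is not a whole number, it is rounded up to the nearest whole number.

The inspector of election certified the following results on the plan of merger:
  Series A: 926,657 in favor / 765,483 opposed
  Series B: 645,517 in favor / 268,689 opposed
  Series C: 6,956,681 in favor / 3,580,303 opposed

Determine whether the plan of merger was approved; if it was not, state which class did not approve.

Series A: a majority of 1853251 is 926626; 926,626 required, 926,657 in favor — approved.
Series B: 2/3 of 968275 = 645516.67, rounded up to 645517; 645,517 required, 645,517 in favor — approved.
Series C: a majority of 13913361 is 6956681; 6,956,681 required, 6,956,681 in favor — approved.

Approved — every class gave the required vote.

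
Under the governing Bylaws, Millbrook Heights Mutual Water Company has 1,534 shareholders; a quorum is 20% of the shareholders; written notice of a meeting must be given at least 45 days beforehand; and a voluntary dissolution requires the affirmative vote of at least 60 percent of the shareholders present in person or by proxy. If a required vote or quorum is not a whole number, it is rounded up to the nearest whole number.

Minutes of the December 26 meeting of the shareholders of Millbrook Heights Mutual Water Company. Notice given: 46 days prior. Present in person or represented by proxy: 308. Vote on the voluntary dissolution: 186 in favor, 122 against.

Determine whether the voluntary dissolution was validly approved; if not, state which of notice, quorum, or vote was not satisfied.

Notice: 46 days given; 45 required. Satisfied.
Quorum: 20% of 1,534 = 306.80, rounded up to 307; 308 present. Satisfied.
Vote: requires three-fifths of those present (308); 3/5 of 308 = 184.80, rounded up to 185, so 185 needed; 186 in favor. Satisfied.

Valid — all requirements satisfied.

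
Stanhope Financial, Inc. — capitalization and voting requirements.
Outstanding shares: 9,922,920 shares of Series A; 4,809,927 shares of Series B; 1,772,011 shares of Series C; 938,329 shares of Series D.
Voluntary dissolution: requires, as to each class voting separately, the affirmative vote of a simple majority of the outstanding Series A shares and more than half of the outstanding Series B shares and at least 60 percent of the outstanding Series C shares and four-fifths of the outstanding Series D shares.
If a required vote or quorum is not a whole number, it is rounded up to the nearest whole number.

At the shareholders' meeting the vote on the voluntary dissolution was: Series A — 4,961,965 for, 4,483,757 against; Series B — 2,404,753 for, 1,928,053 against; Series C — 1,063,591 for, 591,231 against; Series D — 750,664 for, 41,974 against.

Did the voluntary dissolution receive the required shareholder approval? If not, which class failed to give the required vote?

Not approved — the Series B shares did not give the required vote.

Series A: a majority of 9922920 is 4961461; 4,961,461 required, 4,961,965 in favor — approved.
Series B: a majority of 4809927 is 2404964; 2,404,964 required, 2,404,753 in favor — not approved.
Series C: 3/5 of 1772011 = 1063206.60, rounded up to 1063207; 1,063,207 required, 1,063,591 in favor — approved.
Series D: 4/5 of 938329 = 750663.20, rounded up to 750664; 750,664 required, 750,664 in favor — approved.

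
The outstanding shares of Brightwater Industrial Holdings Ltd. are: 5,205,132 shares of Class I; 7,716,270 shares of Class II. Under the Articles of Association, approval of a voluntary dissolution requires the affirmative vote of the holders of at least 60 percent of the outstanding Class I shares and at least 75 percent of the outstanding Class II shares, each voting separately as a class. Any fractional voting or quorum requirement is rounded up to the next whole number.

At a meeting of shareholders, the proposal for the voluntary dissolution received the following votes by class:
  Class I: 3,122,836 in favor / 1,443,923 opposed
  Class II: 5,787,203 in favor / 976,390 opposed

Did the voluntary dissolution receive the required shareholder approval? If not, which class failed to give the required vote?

Class I: 3/5 of 5205132 = 3123079.20, rounded up to 3123080; 3,123,080 required, 3,122,836 in favor — not approved.
Class II: 3/4 of 7716270 = 5787202.50, rounded up to 5787203; 5,787,203 required, 5,787,203 in favor — approved.

Not approved — the Class I shares did not give the required vote.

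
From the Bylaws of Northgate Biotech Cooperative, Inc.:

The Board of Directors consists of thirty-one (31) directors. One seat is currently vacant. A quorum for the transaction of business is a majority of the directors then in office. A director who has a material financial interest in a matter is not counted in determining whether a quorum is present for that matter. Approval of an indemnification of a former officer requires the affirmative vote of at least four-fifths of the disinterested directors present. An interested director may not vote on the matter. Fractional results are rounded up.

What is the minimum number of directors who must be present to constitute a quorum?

16

A majority of 30 is 16.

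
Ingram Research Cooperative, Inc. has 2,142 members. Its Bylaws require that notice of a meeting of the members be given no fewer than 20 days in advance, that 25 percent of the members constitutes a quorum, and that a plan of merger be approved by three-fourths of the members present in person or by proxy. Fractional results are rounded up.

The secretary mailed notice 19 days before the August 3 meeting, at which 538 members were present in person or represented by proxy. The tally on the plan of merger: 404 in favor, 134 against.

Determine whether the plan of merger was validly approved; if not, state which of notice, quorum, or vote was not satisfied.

Notice: 19 days given; 20 required. Not satisfied.
Quorum: 25% of 2,142 = 535.50, rounded up to 536; 538 present. Satisfied.
Vote: requires three-fourths of those present (538); 3/4 of 538 = 403.50, rounded up to 404, so 404 needed; 404 in favor. Satisfied.

Invalid — notice requirement not satisfied.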